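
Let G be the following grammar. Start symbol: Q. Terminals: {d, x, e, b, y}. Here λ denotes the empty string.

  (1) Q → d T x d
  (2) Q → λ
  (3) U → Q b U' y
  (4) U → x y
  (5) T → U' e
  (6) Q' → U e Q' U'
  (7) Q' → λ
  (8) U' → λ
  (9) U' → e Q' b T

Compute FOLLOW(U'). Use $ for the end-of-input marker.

FIRST(Q) = {λ, d}
FIRST(U') = {λ, e}
FIRST(U) = {b, d, x}  (via Q b U' y)
FIRST(T) = {e}  (via U' e)
FIRST(Q') = {λ, b, d, x}  (via U e Q' U')
FOLLOW(Q) includes $ since Q is the start symbol.
FOLLOW(Q): in U→Q b U' y, Q is followed by b U' y with FIRST {b}. Thus FOLLOW(Q) = {$, b}.
FOLLOW(U): in Q'→U e Q' U', U is followed by e Q' U' with FIRST {e}. Thus FOLLOW(U) = {e}.
FOLLOW(Q'): in Q'→U e Q' U', Q' is followed by U' with FIRST {λ, e}; in Q'→U e Q' U', the suffix after Q' is nullable (adds nothing new); in U'→e Q' b T, Q' is followed by b T with FIRST {b}. Thus FOLLOW(Q') = {b, e}.
FOLLOW(U'): in U→Q b U' y, U' is followed by y with FIRST {y}; in T→U' e, U' is followed by e with FIRST {e}; in Q'→U e Q' U', the suffix after U' is empty, so FOLLOW(U') ⊇ FOLLOW(Q') = {b, e}. Thus FOLLOW(U') = {b, e, y}.
FOLLOW(T): in Q→d T x d, T is followed by x d with FIRST {x}; in U'→e Q' b T, the suffix after T is empty, so FOLLOW(T) ⊇ FOLLOW(U') = {b, e, y}. Thus FOLLOW(T) = {b, e, x, y}.

{b, e, y}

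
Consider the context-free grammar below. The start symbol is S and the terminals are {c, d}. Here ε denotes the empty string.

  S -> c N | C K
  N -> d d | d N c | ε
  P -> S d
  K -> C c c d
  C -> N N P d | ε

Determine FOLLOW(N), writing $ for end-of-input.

{$, c, d}

FIRST(N) = {ε, d}
FIRST(S) = {c, d}  (via C K)
FIRST(P) = {c, d}  (via S d)
FIRST(C) = {ε, c, d}  (via N N P d)
FIRST(K) = {c, d}  (via C c c d)
FOLLOW(S) includes $ since S is the start symbol.
FOLLOW(S): in P->S d, S is followed by d with FIRST {d}. Thus FOLLOW(S) = {$, d}.
FOLLOW(N): in S->c N, the suffix after N is empty, so FOLLOW(N) ⊇ FOLLOW(S) = {$, d}; in N->d N c, N is followed by c with FIRST {c}; in C->N N P d (occurrence 1), N is followed by N P d with FIRST {c, d}; in C->N N P d (occurrence 2), N is followed by P d with FIRST {c, d}. Thus FOLLOW(N) = {$, c, d}.
FOLLOW(P): in C->N N P d, P is followed by d with FIRST {d}. Thus FOLLOW(P) = {d}.
FOLLOW(K): in S->C K, the suffix after K is empty, so FOLLOW(K) ⊇ FOLLOW(S) = {$, d}. Thus FOLLOW(K) = {$, d}.
FOLLOW(C): in S->C K, C is followed by K with FIRST {c, d}; in K->C c c d, C is followed by c c d with FIRST {c}. Thus FOLLOW(C) = {c, d}.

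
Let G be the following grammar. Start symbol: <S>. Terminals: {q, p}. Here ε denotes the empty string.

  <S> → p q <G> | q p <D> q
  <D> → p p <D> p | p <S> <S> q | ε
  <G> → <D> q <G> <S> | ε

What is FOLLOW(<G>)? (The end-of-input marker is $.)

FIRST(<S>) = {p, q}
FIRST(<D>) = {ε, p}
FIRST(<G>) = {ε, p, q}  (via <D> q <G> <S>)
FOLLOW(<S>) includes $ since <S> is the start symbol.
FOLLOW(<D>): in <S>→q p <D> q, <D> is followed by q with FIRST {q}; in <D>→p p <D> p, <D> is followed by p with FIRST {p}; in <G>→<D> q <G> <S>, <D> is followed by q <G> <S> with FIRST {q}. Thus FOLLOW(<D>) = {p, q}.
FOLLOW(<S>): in <D>→p <S> <S> q (occurrence 1), <S> is followed by <S> q with FIRST {p, q}; in <D>→p <S> <S> q (occurrence 2), <S> is followed by q with FIRST {q}; in <G>→<D> q <G> <S>, the suffix after <S> is empty, so FOLLOW(<S>) ⊇ FOLLOW(<G>) = {$, p, q}. Thus FOLLOW(<S>) = {$, p, q}.
FOLLOW(<G>): in <S>→p q <G>, the suffix after <G> is empty, so FOLLOW(<G>) ⊇ FOLLOW(<S>) = {$, p, q}; in <G>→<D> q <G> <S>, <G> is followed by <S> with FIRST {p, q}. Thus FOLLOW(<G>) = {$, p, q}.

{$, p, q}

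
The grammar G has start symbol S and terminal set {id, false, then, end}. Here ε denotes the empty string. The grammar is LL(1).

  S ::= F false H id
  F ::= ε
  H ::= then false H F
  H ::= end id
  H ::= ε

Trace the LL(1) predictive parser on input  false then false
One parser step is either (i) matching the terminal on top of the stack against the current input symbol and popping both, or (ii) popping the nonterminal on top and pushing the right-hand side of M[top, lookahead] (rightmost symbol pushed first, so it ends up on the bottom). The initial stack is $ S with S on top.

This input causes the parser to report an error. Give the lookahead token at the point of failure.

step 1: stack=$ S  input=false then false $  — expand S ::= F false H id
step 2: stack=$ id H false F  input=false then false $  — expand F ::= ε
step 3: stack=$ id H false  input=false then false $  — match false
step 4: stack=$ id H  input=then false $  — expand H ::= then false H F
step 5: stack=$ id F H false then  input=then false $  — match then
step 6: stack=$ id F H false  input=false $  — match false
step 7: stack=$ id F H  input=$  — error: M[H, $] is empty

$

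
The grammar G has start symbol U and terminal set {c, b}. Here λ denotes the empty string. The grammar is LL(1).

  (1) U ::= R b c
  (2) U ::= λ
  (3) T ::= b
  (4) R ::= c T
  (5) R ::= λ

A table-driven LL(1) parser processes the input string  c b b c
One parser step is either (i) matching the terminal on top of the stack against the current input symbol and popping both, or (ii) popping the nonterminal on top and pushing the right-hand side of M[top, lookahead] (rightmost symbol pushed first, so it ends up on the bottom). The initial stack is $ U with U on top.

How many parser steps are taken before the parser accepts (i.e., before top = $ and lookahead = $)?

7

     Stack      Input      Action
  1  $ U        c b b c $  expand U ::= R b c
  2  $ c b R    c b b c $  expand R ::= c T
  3  $ c b T c  c b b c $  match c
  4  $ c b T    b b c $    expand T ::= b
  5  $ c b b    b b c $    match b
  6  $ c b      b c $      match b
  7  $ c        c $        match c
Accept reached after 7 steps.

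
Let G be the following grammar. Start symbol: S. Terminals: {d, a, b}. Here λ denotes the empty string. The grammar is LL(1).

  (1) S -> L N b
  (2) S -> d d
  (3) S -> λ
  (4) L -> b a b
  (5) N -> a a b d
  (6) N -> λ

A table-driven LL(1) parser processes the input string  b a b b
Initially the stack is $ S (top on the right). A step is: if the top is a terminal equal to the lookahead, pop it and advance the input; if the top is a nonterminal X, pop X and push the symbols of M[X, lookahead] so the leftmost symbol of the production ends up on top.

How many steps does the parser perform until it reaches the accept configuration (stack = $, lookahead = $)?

7

     Stack        Input      Action
  1  $ S          b a b b $  expand S -> L N b
  2  $ b N L      b a b b $  expand L -> b a b
  3  $ b N b a b  b a b b $  match b
  4  $ b N b a    a b b $    match a
  5  $ b N b      b b $      match b
  6  $ b N        b $        expand N -> λ
  7  $ b          b $        match b
Accept reached after 7 steps.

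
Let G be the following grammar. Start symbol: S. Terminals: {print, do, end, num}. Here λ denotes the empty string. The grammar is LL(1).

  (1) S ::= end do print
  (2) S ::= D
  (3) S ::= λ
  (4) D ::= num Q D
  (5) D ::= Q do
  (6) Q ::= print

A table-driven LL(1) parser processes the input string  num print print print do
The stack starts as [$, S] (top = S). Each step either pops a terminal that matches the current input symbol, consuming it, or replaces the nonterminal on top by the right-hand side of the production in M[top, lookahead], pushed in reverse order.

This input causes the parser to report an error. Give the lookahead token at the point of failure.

     Stack       Input                       Action
  1  $ S         num print print print do $  expand S ::= D
  2  $ D         num print print print do $  expand D ::= num Q D
  3  $ D Q num   num print print print do $  match num
  4  $ D Q       print print print do $      expand Q ::= print
  5  $ D print   print print print do $      match print
  6  $ D         print print do $            expand D ::= Q do
  7  $ do Q      print print do $            expand Q ::= print
  8  $ do print  print print do $            match print
  9  $ do        print do $                  error: top is terminal do but lookahead is print

print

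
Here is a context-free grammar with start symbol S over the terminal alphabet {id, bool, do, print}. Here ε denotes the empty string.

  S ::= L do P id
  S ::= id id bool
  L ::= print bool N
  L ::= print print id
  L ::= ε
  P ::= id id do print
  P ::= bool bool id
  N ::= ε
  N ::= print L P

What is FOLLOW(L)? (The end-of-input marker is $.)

FIRST(L) = {ε, print}
FIRST(P) = {bool, id}
FIRST(N) = {ε, print}
FIRST(S) = {do, id, print}  (via L do P id)
FOLLOW(S) includes $ since S is the start symbol.
FOLLOW(S): S appears on no right-hand side. Thus FOLLOW(S) = {$}.
FOLLOW(L): in S::=L do P id, L is followed by do P id with FIRST {do}; in N::=print L P, L is followed by P with FIRST {bool, id}. Thus FOLLOW(L) = {bool, do, id}.
FOLLOW(N): in L::=print bool N, the suffix after N is empty, so FOLLOW(N) ⊇ FOLLOW(L) = {bool, do, id}. Thus FOLLOW(N) = {bool, do, id}.
FOLLOW(P): in S::=L do P id, P is followed by id with FIRST {id}; in N::=print L P, the suffix after P is empty, so FOLLOW(P) ⊇ FOLLOW(N) = {bool, do, id}. Thus FOLLOW(P) = {bool, do, id}.

{bool, do, id}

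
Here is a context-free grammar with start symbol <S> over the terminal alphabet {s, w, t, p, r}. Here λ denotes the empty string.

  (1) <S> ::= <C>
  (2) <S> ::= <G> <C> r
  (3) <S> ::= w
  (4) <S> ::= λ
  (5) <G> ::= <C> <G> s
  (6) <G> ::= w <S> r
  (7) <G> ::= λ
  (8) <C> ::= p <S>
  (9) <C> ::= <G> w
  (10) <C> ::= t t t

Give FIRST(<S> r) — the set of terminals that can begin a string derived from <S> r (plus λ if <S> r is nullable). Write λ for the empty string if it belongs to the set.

FIRST(<S>) = {λ, p, t, w}  (via <C>, <G> <C> r)
FIRST(<G>) = {λ, p, t, w}  (via <C> <G> s)
FIRST(<C>) = {p, t, w}  (via <G> w)
FIRST(<S> r): take FIRST of each symbol in turn, carrying on past any symbol whose FIRST contains λ; result {p, r, t, w}.

{p, r, t, w}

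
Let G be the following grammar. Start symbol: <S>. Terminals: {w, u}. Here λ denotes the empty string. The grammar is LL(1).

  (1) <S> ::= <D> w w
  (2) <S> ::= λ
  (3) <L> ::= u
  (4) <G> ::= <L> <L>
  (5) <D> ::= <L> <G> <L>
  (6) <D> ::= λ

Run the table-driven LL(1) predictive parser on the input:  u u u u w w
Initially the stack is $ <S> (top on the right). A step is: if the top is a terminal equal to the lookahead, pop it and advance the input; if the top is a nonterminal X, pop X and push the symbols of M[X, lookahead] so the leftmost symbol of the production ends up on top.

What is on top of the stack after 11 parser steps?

      Stack              Input          Action
   1  $ <S>              u u u u w w $  expand <S> ::= <D> w w
   2  $ w w <D>          u u u u w w $  expand <D> ::= <L> <G> <L>
   3  $ w w <L> <G> <L>  u u u u w w $  expand <L> ::= u
   4  $ w w <L> <G> u    u u u u w w $  match u
   5  $ w w <L> <G>      u u u w w $    expand <G> ::= <L> <L>
   6  $ w w <L> <L> <L>  u u u w w $    expand <L> ::= u
   7  $ w w <L> <L> u    u u u w w $    match u
   8  $ w w <L> <L>      u u w w $      expand <L> ::= u
   9  $ w w <L> u        u u w w $      match u
  10  $ w w <L>          u w w $        expand <L> ::= u
  11  $ w w u            u w w $        match u
Stack after step 11: $ w w (top = w).

w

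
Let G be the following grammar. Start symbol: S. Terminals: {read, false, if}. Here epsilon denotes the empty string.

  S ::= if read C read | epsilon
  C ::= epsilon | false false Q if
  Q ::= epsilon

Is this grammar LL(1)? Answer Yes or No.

FIRST(S) = {epsilon, if}
FIRST(C) = {epsilon, false}
FIRST(Q) = {epsilon}
FOLLOW(S) = {$}
FOLLOW(C) = {read}
FOLLOW(Q) = {if}
Each cell of M receives at most one production.

Yes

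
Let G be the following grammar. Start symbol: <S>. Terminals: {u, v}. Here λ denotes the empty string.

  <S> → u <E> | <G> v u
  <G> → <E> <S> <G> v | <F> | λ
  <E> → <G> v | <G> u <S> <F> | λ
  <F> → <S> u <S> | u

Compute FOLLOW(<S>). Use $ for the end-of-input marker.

{$, u, v}

FIRST(<S>) = {u, v}  (via <G> v u)
FIRST(<F>) = {u, v}  (via <S> u <S>)
FIRST(<G>) = {λ, u, v}  (via <E> <S> <G> v, <F>)
FIRST(<E>) = {λ, u, v}  (via <G> v, <G> u <S> <F>)
FOLLOW(<S>) includes $ since <S> is the start symbol.
FOLLOW(<G>): in <S>→<G> v u, <G> is followed by v u with FIRST {v}; in <G>→<E> <S> <G> v, <G> is followed by v with FIRST {v}; in <E>→<G> v, <G> is followed by v with FIRST {v}; in <E>→<G> u <S> <F>, <G> is followed by u <S> <F> with FIRST {u}. Thus FOLLOW(<G>) = {u, v}.
FOLLOW(<S>): in <G>→<E> <S> <G> v, <S> is followed by <G> v with FIRST {u, v}; in <E>→<G> u <S> <F>, <S> is followed by <F> with FIRST {u, v}; in <F>→<S> u <S> (occurrence 1), <S> is followed by u <S> with FIRST {u}; in <F>→<S> u <S> (occurrence 2), the suffix after <S> is empty, so FOLLOW(<S>) ⊇ FOLLOW(<F>) = {$, u, v}. Thus FOLLOW(<S>) = {$, u, v}.
FOLLOW(<E>): in <S>→u <E>, the suffix after <E> is empty, so FOLLOW(<E>) ⊇ FOLLOW(<S>) = {$, u, v}; in <G>→<E> <S> <G> v, <E> is followed by <S> <G> v with FIRST {u, v}. Thus FOLLOW(<E>) = {$, u, v}.
FOLLOW(<F>): in <G>→<F>, the suffix after <F> is empty, so FOLLOW(<F>) ⊇ FOLLOW(<G>) = {u, v}; in <E>→<G> u <S> <F>, the suffix after <F> is empty, so FOLLOW(<F>) ⊇ FOLLOW(<E>) = {$, u, v}. Thus FOLLOW(<F>) = {$, u, v}.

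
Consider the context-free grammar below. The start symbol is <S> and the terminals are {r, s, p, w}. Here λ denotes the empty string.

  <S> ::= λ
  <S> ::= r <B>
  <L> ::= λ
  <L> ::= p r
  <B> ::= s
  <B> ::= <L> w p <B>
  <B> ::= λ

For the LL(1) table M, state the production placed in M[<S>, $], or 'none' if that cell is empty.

<S> ::= λ

FIRST(<S>): from <S>::=λ we get {λ}; from <S>::=r <B> we get {r}. So FIRST(<S>) = {λ, r}.
FIRST(<L>): from <L>::=λ we get {λ}; from <L>::=p r we get {p}. So FIRST(<L>) = {λ, p}.
FIRST(<B>): from <B>::=s we get {s}; from <B>::=<L> w p <B> we get {p, w}; from <B>::=λ we get {λ}. So FIRST(<B>) = {λ, p, s, w}.
FOLLOW(<S>) includes $ since <S> is the start symbol.
FOLLOW(<S>): <S> appears on no right-hand side. Thus FOLLOW(<S>) = {$}.
For <S> ::= λ: FIRST(λ) = {λ}, so it goes in M[<S>, t] for t ∈ {}; since λ ∈ FIRST, also for every t ∈ FOLLOW(<S>) = {$}.
For <S> ::= r <B>: FIRST(r <B>) = {r}, so it goes in M[<S>, t] for t ∈ {r}.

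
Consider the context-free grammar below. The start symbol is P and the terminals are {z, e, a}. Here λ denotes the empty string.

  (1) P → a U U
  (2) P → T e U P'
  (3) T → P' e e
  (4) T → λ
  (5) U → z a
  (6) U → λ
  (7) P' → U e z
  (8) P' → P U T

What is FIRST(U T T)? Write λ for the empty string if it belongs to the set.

{λ, a, e, z}

FIRST(U): from U→z a we get {z}; from U→λ we get {λ}. So FIRST(U) = {λ, z}.
FIRST(P): from P→a U U we get {a}; from P→T e U P' we get {a, e, z}. So FIRST(P) = {a, e, z}.
FIRST(P'): from P'→U e z we get {e, z}; from P'→P U T we get {a, e, z}. So FIRST(P') = {a, e, z}.
FIRST(T): from T→P' e e we get {a, e, z}; from T→λ we get {λ}. So FIRST(T) = {λ, a, e, z}.
FIRST(U T T): take FIRST of each symbol in turn, carrying on past any symbol whose FIRST contains λ; result {λ, a, e, z}.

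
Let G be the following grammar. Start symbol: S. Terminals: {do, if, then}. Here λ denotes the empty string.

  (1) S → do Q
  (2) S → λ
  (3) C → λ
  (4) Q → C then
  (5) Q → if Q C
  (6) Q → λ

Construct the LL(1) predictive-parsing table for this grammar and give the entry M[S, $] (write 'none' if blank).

S → λ

FIRST(S): from S→do Q we get {do}; from S→λ we get {λ}. So FIRST(S) = {λ, do}.
FIRST(C): from C→λ we get {λ}. So FIRST(C) = {λ}.
FIRST(Q): from Q→C then we get {then}; from Q→if Q C we get {if}; from Q→λ we get {λ}. So FIRST(Q) = {λ, if, then}.
FOLLOW(S) includes $ since S is the start symbol.
FOLLOW(S): S appears on no right-hand side. Thus FOLLOW(S) = {$}.
For S → do Q: FIRST(do Q) = {do}, so it goes in M[S, t] for t ∈ {do}.
For S → λ: FIRST(λ) = {λ}, so it goes in M[S, t] for t ∈ {}; since λ ∈ FIRST, also for every t ∈ FOLLOW(S) = {$}.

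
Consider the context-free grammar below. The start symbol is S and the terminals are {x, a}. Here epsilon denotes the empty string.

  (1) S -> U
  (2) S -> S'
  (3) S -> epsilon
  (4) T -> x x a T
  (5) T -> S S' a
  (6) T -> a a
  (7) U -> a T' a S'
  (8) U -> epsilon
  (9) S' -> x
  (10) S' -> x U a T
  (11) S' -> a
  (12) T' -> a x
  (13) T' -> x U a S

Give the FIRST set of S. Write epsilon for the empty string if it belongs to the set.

FIRST(U): from U->a T' a S' we get {a}; from U->epsilon we get {epsilon}. So FIRST(U) = {epsilon, a}.
FIRST(S'): from S'->x we get {x}; from S'->x U a T we get {x}; from S'->a we get {a}. So FIRST(S') = {a, x}.
FIRST(T'): from T'->a x we get {a}; from T'->x U a S we get {x}. So FIRST(T') = {a, x}.
FIRST(S): from S->U we get {epsilon, a}; from S->S' we get {a, x}; from S->epsilon we get {epsilon}. So FIRST(S) = {epsilon, a, x}.
FIRST(T): from T->x x a T we get {x}; from T->S S' a we get {a, x}; from T->a a we get {a}. So FIRST(T) = {a, x}.

{epsilon, a, x}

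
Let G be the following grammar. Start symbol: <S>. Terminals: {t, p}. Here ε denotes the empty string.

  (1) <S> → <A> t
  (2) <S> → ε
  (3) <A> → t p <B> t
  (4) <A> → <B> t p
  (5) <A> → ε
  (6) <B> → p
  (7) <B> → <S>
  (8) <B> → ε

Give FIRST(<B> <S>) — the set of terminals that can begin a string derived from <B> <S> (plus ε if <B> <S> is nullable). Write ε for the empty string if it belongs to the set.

FIRST(<S>): from <S>→<A> t we get {p, t}; from <S>→ε we get {ε}. So FIRST(<S>) = {ε, p, t}.
FIRST(<B>): from <B>→p we get {p}; from <B>→<S> we get {ε, p, t}; from <B>→ε we get {ε}. So FIRST(<B>) = {ε, p, t}.
FIRST(<A>): from <A>→t p <B> t we get {t}; from <A>→<B> t p we get {p, t}; from <A>→ε we get {ε}. So FIRST(<A>) = {ε, p, t}.
FIRST(<B> <S>): take FIRST of each symbol in turn, carrying on past any symbol whose FIRST contains ε; result {ε, p, t}.

{ε, p, t}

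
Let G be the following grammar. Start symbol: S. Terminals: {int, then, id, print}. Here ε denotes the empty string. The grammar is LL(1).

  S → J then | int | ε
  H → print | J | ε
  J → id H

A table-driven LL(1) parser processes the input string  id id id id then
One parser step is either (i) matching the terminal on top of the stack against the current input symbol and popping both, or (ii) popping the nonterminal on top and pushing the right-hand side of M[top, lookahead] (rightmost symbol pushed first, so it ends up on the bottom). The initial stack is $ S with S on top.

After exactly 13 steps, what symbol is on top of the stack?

then

step 1: stack=$ S  input=id id id id then $  — expand S → J then
step 2: stack=$ then J  input=id id id id then $  — expand J → id H
step 3: stack=$ then H id  input=id id id id then $  — match id
step 4: stack=$ then H  input=id id id then $  — expand H → J
step 5: stack=$ then J  input=id id id then $  — expand J → id H
step 6: stack=$ then H id  input=id id id then $  — match id
step 7: stack=$ then H  input=id id then $  — expand H → J
step 8: stack=$ then J  input=id id then $  — expand J → id H
step 9: stack=$ then H id  input=id id then $  — match id
step 10: stack=$ then H  input=id then $  — expand H → J
step 11: stack=$ then J  input=id then $  — expand J → id H
step 12: stack=$ then H id  input=id then $  — match id
step 13: stack=$ then H  input=then $  — expand H → ε
Stack after step 13: $ then (top = then).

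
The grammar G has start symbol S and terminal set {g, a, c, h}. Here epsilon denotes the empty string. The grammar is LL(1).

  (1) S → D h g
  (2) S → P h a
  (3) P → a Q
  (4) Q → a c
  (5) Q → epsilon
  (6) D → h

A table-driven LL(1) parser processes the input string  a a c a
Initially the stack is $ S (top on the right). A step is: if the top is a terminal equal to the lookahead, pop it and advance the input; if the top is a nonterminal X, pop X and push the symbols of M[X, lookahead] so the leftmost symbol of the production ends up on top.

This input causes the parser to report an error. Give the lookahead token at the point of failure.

step 1: stack=$ S  input=a a c a $  — expand S → P h a
step 2: stack=$ a h P  input=a a c a $  — expand P → a Q
step 3: stack=$ a h Q a  input=a a c a $  — match a
step 4: stack=$ a h Q  input=a c a $  — expand Q → a c
step 5: stack=$ a h c a  input=a c a $  — match a
step 6: stack=$ a h c  input=c a $  — match c
step 7: stack=$ a h  input=a $  — error: top is terminal h but lookahead is a

a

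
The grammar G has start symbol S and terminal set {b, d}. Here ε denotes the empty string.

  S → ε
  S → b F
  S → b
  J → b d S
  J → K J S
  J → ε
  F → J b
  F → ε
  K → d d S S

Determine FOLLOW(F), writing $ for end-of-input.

FIRST(S): from S→ε we get {ε}; from S→b F we get {b}; from S→b we get {b}. So FIRST(S) = {ε, b}.
FIRST(K): from K→d d S S we get {d}. So FIRST(K) = {d}.
FIRST(J): from J→b d S we get {b}; from J→K J S we get {d}; from J→ε we get {ε}. So FIRST(J) = {ε, b, d}.
FIRST(F): from F→J b we get {b, d}; from F→ε we get {ε}. So FIRST(F) = {ε, b, d}.
FOLLOW(S) includes $ since S is the start symbol.
FOLLOW(J): in J→K J S, J is followed by S with FIRST {ε, b}; in J→K J S, the suffix after J is nullable (adds nothing new); in F→J b, J is followed by b with FIRST {b}. Thus FOLLOW(J) = {b}.
FOLLOW(K): in J→K J S, K is followed by J S with FIRST {ε, b, d}; in J→K J S, the suffix after K is nullable, so FOLLOW(K) ⊇ FOLLOW(J) = {b}. Thus FOLLOW(K) = {b, d}.
FOLLOW(S): in J→b d S, the suffix after S is empty, so FOLLOW(S) ⊇ FOLLOW(J) = {b}; in J→K J S, the suffix after S is empty, so FOLLOW(S) ⊇ FOLLOW(J) = {b}; in K→d d S S (occurrence 1), S is followed by S with FIRST {ε, b}; in K→d d S S (occurrence 1), the suffix after S is nullable, so FOLLOW(S) ⊇ FOLLOW(K) = {b, d}; in K→d d S S (occurrence 2), the suffix after S is empty, so FOLLOW(S) ⊇ FOLLOW(K) = {b, d}. Thus FOLLOW(S) = {$, b, d}.
FOLLOW(F): in S→b F, the suffix after F is empty, so FOLLOW(F) ⊇ FOLLOW(S) = {$, b, d}. Thus FOLLOW(F) = {$, b, d}.

{$, b, d}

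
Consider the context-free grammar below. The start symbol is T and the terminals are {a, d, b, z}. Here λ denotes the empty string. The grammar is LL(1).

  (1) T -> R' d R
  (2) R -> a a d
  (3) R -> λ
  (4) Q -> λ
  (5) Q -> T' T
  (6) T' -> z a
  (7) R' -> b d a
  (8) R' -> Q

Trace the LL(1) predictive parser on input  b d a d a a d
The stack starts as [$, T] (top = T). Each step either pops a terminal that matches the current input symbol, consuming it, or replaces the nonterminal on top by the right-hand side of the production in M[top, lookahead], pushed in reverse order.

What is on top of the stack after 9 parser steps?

d

step 1: stack=$ T  input=b d a d a a d $  — expand T -> R' d R
step 2: stack=$ R d R'  input=b d a d a a d $  — expand R' -> b d a
step 3: stack=$ R d a d b  input=b d a d a a d $  — match b
step 4: stack=$ R d a d  input=d a d a a d $  — match d
step 5: stack=$ R d a  input=a d a a d $  — match a
step 6: stack=$ R d  input=d a a d $  — match d
step 7: stack=$ R  input=a a d $  — expand R -> a a d
step 8: stack=$ d a a  input=a a d $  — match a
step 9: stack=$ d a  input=a d $  — match a
Stack after step 9: $ d (top = d).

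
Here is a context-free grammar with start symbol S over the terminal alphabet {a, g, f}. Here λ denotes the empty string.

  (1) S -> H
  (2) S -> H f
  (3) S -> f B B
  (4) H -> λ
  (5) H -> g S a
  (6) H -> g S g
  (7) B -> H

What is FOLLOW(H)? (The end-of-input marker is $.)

FIRST(H): from H->λ we get {λ}; from H->g S a we get {g}; from H->g S g we get {g}. So FIRST(H) = {λ, g}.
FIRST(S): from S->H we get {λ, g}; from S->H f we get {f, g}; from S->f B B we get {f}. So FIRST(S) = {λ, f, g}.
FIRST(B): from B->H we get {λ, g}. So FIRST(B) = {λ, g}.
FOLLOW(S) includes $ since S is the start symbol.
FOLLOW(S): in H->g S a, S is followed by a with FIRST {a}; in H->g S g, S is followed by g with FIRST {g}. Thus FOLLOW(S) = {$, a, g}.
FOLLOW(B): in S->f B B (occurrence 1), B is followed by B with FIRST {λ, g}; in S->f B B (occurrence 1), the suffix after B is nullable, so FOLLOW(B) ⊇ FOLLOW(S) = {$, a, g}; in S->f B B (occurrence 2), the suffix after B is empty, so FOLLOW(B) ⊇ FOLLOW(S) = {$, a, g}. Thus FOLLOW(B) = {$, a, g}.
FOLLOW(H): in S->H, the suffix after H is empty, so FOLLOW(H) ⊇ FOLLOW(S) = {$, a, g}; in S->H f, H is followed by f with FIRST {f}; in B->H, the suffix after H is empty, so FOLLOW(H) ⊇ FOLLOW(B) = {$, a, g}. Thus FOLLOW(H) = {$, a, f, g}.

{$, a, f, g}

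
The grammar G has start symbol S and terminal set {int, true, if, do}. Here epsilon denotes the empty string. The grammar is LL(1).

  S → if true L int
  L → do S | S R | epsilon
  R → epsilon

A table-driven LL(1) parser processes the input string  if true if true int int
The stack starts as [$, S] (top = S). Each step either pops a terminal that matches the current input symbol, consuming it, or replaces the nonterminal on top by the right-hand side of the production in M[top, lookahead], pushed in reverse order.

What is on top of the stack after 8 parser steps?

     Stack                  Input                      Action
  1  $ S                    if true if true int int $  expand S → if true L int
  2  $ int L true if        if true if true int int $  match if
  3  $ int L true           true if true int int $     match true
  4  $ int L                if true int int $          expand L → S R
  5  $ int R S              if true int int $          expand S → if true L int
  6  $ int R int L true if  if true int int $          match if
  7  $ int R int L true     true int int $             match true
  8  $ int R int L          int int $                  expand L → epsilon
Stack after step 8: $ int R int (top = int).

int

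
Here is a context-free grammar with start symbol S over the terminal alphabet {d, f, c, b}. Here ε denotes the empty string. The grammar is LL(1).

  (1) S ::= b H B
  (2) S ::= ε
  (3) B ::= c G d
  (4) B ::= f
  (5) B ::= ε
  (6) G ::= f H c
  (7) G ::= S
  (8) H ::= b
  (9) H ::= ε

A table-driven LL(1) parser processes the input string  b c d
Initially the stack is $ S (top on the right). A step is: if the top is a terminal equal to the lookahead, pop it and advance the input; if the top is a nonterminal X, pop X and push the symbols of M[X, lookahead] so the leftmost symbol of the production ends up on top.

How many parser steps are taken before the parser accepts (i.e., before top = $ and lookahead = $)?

8

step 1: stack=$ S  input=b c d $  — expand S ::= b H B
step 2: stack=$ B H b  input=b c d $  — match b
step 3: stack=$ B H  input=c d $  — expand H ::= ε
step 4: stack=$ B  input=c d $  — expand B ::= c G d
step 5: stack=$ d G c  input=c d $  — match c
step 6: stack=$ d G  input=d $  — expand G ::= S
step 7: stack=$ d S  input=d $  — expand S ::= ε
step 8: stack=$ d  input=d $  — match d
Accept reached after 8 steps.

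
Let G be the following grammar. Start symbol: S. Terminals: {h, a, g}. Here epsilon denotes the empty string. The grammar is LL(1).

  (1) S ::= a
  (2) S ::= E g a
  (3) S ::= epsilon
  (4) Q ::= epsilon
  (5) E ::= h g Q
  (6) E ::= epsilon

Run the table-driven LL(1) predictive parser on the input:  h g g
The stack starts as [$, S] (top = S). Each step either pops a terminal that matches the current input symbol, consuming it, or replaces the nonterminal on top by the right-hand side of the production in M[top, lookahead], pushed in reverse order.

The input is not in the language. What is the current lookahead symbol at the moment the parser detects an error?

$

step 1: stack=$ S  input=h g g $  — expand S ::= E g a
step 2: stack=$ a g E  input=h g g $  — expand E ::= h g Q
step 3: stack=$ a g Q g h  input=h g g $  — match h
step 4: stack=$ a g Q g  input=g g $  — match g
step 5: stack=$ a g Q  input=g $  — expand Q ::= epsilon
step 6: stack=$ a g  input=g $  — match g
step 7: stack=$ a  input=$  — error: top is terminal a but lookahead is $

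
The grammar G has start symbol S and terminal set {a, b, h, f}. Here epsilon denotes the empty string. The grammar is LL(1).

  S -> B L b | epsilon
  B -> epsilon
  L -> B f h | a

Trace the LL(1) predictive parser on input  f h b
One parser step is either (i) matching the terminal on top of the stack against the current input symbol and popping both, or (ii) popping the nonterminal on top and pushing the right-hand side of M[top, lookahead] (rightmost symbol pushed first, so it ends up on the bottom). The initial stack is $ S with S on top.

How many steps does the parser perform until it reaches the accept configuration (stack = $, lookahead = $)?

step 1: stack=$ S  input=f h b $  — expand S -> B L b
step 2: stack=$ b L B  input=f h b $  — expand B -> epsilon
step 3: stack=$ b L  input=f h b $  — expand L -> B f h
step 4: stack=$ b h f B  input=f h b $  — expand B -> epsilon
step 5: stack=$ b h f  input=f h b $  — match f
step 6: stack=$ b h  input=h b $  — match h
step 7: stack=$ b  input=b $  — match b
Accept reached after 7 steps.

7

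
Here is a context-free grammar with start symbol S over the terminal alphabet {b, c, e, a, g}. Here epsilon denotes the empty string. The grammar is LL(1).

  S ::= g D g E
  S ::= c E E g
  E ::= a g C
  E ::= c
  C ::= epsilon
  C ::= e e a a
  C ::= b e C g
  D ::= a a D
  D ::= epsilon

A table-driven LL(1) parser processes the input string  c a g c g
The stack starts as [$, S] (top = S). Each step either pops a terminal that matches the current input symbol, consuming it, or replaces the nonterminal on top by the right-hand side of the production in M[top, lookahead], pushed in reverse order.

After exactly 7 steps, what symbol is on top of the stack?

c

step 1: stack=$ S  input=c a g c g $  — expand S ::= c E E g
step 2: stack=$ g E E c  input=c a g c g $  — match c
step 3: stack=$ g E E  input=a g c g $  — expand E ::= a g C
step 4: stack=$ g E C g a  input=a g c g $  — match a
step 5: stack=$ g E C g  input=g c g $  — match g
step 6: stack=$ g E C  input=c g $  — expand C ::= epsilon
step 7: stack=$ g E  input=c g $  — expand E ::= c
Stack after step 7: $ g c (top = c).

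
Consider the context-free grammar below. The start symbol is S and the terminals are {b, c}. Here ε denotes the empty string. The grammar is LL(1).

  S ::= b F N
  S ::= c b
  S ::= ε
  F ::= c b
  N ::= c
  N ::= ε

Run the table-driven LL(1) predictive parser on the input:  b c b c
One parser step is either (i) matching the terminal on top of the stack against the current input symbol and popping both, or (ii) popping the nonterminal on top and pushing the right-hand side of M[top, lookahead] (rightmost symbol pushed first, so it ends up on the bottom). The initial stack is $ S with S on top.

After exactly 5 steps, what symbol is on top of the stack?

N

step 1: stack=$ S  input=b c b c $  — expand S ::= b F N
step 2: stack=$ N F b  input=b c b c $  — match b
step 3: stack=$ N F  input=c b c $  — expand F ::= c b
step 4: stack=$ N b c  input=c b c $  — match c
step 5: stack=$ N b  input=b c $  — match b
Stack after step 5: $ N (top = N).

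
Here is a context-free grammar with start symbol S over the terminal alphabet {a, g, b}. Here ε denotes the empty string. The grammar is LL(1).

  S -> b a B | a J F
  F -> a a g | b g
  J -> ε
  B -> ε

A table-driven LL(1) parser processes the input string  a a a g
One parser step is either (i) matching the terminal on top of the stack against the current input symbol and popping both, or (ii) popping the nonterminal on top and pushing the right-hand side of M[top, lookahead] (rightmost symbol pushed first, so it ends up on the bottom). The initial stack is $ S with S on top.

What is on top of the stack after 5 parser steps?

a

step 1: stack=$ S  input=a a a g $  — expand S -> a J F
step 2: stack=$ F J a  input=a a a g $  — match a
step 3: stack=$ F J  input=a a g $  — expand J -> ε
step 4: stack=$ F  input=a a g $  — expand F -> a a g
step 5: stack=$ g a a  input=a a g $  — match a
Stack after step 5: $ g a (top = a).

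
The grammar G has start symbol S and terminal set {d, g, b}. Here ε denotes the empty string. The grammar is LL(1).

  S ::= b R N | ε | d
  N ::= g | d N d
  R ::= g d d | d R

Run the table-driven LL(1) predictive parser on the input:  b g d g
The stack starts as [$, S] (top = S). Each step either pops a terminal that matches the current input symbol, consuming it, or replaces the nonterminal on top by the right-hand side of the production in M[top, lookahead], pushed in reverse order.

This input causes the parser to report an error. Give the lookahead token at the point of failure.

g

     Stack      Input      Action
  1  $ S        b g d g $  expand S ::= b R N
  2  $ N R b    b g d g $  match b
  3  $ N R      g d g $    expand R ::= g d d
  4  $ N d d g  g d g $    match g
  5  $ N d d    d g $      match d
  6  $ N d      g $        error: top is terminal d but lookahead is g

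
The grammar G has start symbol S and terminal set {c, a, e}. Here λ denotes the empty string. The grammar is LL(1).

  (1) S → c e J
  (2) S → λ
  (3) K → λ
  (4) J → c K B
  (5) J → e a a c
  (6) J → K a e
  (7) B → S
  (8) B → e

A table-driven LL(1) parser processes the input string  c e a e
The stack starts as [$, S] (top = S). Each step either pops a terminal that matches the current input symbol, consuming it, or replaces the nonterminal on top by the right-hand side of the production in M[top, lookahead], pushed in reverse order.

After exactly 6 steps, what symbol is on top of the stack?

e

     Stack    Input      Action
  1  $ S      c e a e $  expand S → c e J
  2  $ J e c  c e a e $  match c
  3  $ J e    e a e $    match e
  4  $ J      a e $      expand J → K a e
  5  $ e a K  a e $      expand K → λ
  6  $ e a    a e $      match a
Stack after step 6: $ e (top = e).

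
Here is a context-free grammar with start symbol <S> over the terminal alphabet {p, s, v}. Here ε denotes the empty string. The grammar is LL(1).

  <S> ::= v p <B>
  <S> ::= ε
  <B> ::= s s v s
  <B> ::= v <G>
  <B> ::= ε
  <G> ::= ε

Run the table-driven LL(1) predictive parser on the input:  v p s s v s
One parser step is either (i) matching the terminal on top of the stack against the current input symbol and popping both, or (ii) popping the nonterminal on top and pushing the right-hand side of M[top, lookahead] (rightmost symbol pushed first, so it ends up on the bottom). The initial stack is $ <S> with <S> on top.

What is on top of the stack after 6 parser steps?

v

step 1: stack=$ <S>  input=v p s s v s $  — expand <S> ::= v p <B>
step 2: stack=$ <B> p v  input=v p s s v s $  — match v
step 3: stack=$ <B> p  input=p s s v s $  — match p
step 4: stack=$ <B>  input=s s v s $  — expand <B> ::= s s v s
step 5: stack=$ s v s s  input=s s v s $  — match s
step 6: stack=$ s v s  input=s v s $  — match s
Stack after step 6: $ s v (top = v).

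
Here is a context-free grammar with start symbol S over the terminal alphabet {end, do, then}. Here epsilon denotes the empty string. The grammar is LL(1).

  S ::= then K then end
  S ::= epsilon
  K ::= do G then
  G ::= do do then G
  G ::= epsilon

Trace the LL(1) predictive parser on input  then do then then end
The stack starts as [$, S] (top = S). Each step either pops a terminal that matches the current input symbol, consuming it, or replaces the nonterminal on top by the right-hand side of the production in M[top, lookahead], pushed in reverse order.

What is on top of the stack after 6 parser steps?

then

step 1: stack=$ S  input=then do then then end $  — expand S ::= then K then end
step 2: stack=$ end then K then  input=then do then then end $  — match then
step 3: stack=$ end then K  input=do then then end $  — expand K ::= do G then
step 4: stack=$ end then then G do  input=do then then end $  — match do
step 5: stack=$ end then then G  input=then then end $  — expand G ::= epsilon
step 6: stack=$ end then then  input=then then end $  — match then
Stack after step 6: $ end then (top = then).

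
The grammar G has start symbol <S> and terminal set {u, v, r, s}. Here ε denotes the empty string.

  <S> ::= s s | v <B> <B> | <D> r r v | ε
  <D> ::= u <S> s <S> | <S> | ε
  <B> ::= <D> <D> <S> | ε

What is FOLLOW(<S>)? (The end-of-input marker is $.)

FIRST(<S>) = {ε, r, s, u, v}  (via <D> r r v)
FIRST(<D>) = {ε, r, s, u, v}  (via <S>)
FIRST(<B>) = {ε, r, s, u, v}  (via <D> <D> <S>)
FOLLOW(<S>) includes $ since <S> is the start symbol.
FOLLOW(<S>): in <D>::=u <S> s <S> (occurrence 1), <S> is followed by s <S> with FIRST {s}; in <D>::=u <S> s <S> (occurrence 2), the suffix after <S> is empty, so FOLLOW(<S>) ⊇ FOLLOW(<D>) = {$, r, s, u, v}; in <D>::=<S>, the suffix after <S> is empty, so FOLLOW(<S>) ⊇ FOLLOW(<D>) = {$, r, s, u, v}; in <B>::=<D> <D> <S>, the suffix after <S> is empty, so FOLLOW(<S>) ⊇ FOLLOW(<B>) = {$, r, s, u, v}. Thus FOLLOW(<S>) = {$, r, s, u, v}.
FOLLOW(<B>): in <S>::=v <B> <B> (occurrence 1), <B> is followed by <B> with FIRST {ε, r, s, u, v}; in <S>::=v <B> <B> (occurrence 1), the suffix after <B> is nullable, so FOLLOW(<B>) ⊇ FOLLOW(<S>) = {$, r, s, u, v}; in <S>::=v <B> <B> (occurrence 2), the suffix after <B> is empty, so FOLLOW(<B>) ⊇ FOLLOW(<S>) = {$, r, s, u, v}. Thus FOLLOW(<B>) = {$, r, s, u, v}.
FOLLOW(<D>): in <S>::=<D> r r v, <D> is followed by r r v with FIRST {r}; in <B>::=<D> <D> <S> (occurrence 1), <D> is followed by <D> <S> with FIRST {ε, r, s, u, v}; in <B>::=<D> <D> <S> (occurrence 1), the suffix after <D> is nullable, so FOLLOW(<D>) ⊇ FOLLOW(<B>) = {$, r, s, u, v}; in <B>::=<D> <D> <S> (occurrence 2), <D> is followed by <S> with FIRST {ε, r, s, u, v}; in <B>::=<D> <D> <S> (occurrence 2), the suffix after <D> is nullable, so FOLLOW(<D>) ⊇ FOLLOW(<B>) = {$, r, s, u, v}. Thus FOLLOW(<D>) = {$, r, s, u, v}.

{$, r, s, u, v}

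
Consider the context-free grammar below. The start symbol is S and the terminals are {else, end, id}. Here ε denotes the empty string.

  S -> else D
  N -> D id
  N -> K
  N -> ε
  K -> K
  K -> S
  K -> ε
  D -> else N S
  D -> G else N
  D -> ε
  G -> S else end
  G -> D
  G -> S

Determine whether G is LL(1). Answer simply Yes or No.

FIRST(S) = {else}
FIRST(N) = {ε, else, id}
FIRST(K) = {ε, else}
FIRST(D) = {ε, else}
FIRST(G) = {ε, else}
FOLLOW(S) = {$, else, id}
FOLLOW(N) = {$, else, id}
FOLLOW(K) = {$, else, id}
FOLLOW(D) = {$, else, id}
FOLLOW(G) = {else}
Cell M[D, else] receives both D -> else N S and D -> G else N and D -> ε — the grammar is not LL(1).

No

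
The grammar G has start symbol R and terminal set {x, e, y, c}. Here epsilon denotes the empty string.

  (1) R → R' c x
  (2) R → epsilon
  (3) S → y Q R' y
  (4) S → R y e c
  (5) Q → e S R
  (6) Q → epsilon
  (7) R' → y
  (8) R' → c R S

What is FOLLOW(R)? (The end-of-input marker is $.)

FIRST(Q): from Q→e S R we get {e}; from Q→epsilon we get {epsilon}. So FIRST(Q) = {epsilon, e}.
FIRST(R'): from R'→y we get {y}; from R'→c R S we get {c}. So FIRST(R') = {c, y}.
FIRST(R): from R→R' c x we get {c, y}; from R→epsilon we get {epsilon}. So FIRST(R) = {epsilon, c, y}.
FIRST(S): from S→y Q R' y we get {y}; from S→R y e c we get {c, y}. So FIRST(S) = {c, y}.
FOLLOW(R) includes $ since R is the start symbol.
FOLLOW(Q): in S→y Q R' y, Q is followed by R' y with FIRST {c, y}. Thus FOLLOW(Q) = {c, y}.
FOLLOW(R): in S→R y e c, R is followed by y e c with FIRST {y}; in Q→e S R, the suffix after R is empty, so FOLLOW(R) ⊇ FOLLOW(Q) = {c, y}; in R'→c R S, R is followed by S with FIRST {c, y}. Thus FOLLOW(R) = {$, c, y}.
FOLLOW(R'): in R→R' c x, R' is followed by c x with FIRST {c}; in S→y Q R' y, R' is followed by y with FIRST {y}. Thus FOLLOW(R') = {c, y}.
FOLLOW(S): in Q→e S R, S is followed by R with FIRST {epsilon, c, y}; in Q→e S R, the suffix after S is nullable, so FOLLOW(S) ⊇ FOLLOW(Q) = {c, y}; in R'→c R S, the suffix after S is empty, so FOLLOW(S) ⊇ FOLLOW(R') = {c, y}. Thus FOLLOW(S) = {c, y}.

{$, c, y}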